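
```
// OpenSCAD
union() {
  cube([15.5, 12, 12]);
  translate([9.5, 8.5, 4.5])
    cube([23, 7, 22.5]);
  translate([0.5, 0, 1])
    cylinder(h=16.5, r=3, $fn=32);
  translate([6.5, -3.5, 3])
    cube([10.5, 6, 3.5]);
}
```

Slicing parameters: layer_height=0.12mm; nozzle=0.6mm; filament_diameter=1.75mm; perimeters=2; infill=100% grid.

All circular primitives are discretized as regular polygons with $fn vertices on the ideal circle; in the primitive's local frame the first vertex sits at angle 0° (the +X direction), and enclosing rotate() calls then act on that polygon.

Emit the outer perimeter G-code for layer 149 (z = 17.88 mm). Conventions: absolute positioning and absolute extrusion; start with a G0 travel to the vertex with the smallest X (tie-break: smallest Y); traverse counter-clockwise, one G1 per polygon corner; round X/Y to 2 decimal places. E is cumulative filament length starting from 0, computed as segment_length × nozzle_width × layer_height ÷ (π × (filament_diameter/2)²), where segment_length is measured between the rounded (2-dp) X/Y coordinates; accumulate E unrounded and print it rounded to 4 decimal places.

At z = 17.88 mm: the cube is not intersected at this z (z outside [0, 12]); the 23×7 cube at (9.5, 8.5) contributes its full rectangle; the cylinder at (0.5, 0) is not intersected at this z (z outside [1, 17.5]); the cube at (6.5, -3.5) is not intersected at this z (z outside [3, 6.5]); Taking the union: only the 23×7 cube at (9.5, 8.5) is present, so the union is just that shape — 1 connected region. The outline is a single polygon with 4 vertices. Extrusion per mm of travel: 0.6 × 0.12 / (π × 0.875²) = 0.029934. Accumulating E over each segment gives final E = 1.7960.

G0 X9.50 Y8.50 Z17.88
G1 X32.50 Y8.50 E0.6885
G1 X32.50 Y15.50 E0.8980
G1 X9.50 Y15.50 E1.5865
G1 X9.50 Y8.50 E1.7960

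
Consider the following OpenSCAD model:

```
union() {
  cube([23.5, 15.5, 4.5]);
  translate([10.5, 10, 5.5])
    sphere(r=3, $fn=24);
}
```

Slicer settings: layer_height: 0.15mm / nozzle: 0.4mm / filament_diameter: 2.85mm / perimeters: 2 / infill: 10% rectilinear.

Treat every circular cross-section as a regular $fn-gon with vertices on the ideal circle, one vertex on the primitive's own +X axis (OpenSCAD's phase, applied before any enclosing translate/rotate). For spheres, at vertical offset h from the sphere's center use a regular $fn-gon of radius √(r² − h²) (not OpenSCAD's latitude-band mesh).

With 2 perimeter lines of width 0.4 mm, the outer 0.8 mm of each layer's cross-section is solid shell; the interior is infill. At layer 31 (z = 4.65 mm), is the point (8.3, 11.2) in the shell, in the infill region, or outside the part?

shell

At z = 4.65 mm: the cube does not reach this height (z outside [0, 4.5]); the sphere at (10.5, 10): section is a regular 24-gon, circumradius = √(r²−h²) = √(3²−0.85²) = 2.877; Merging all regions: only the r=3 sphere at (10.5, 10) is present, so the union is just that shape — 1 connected region. Overall, the cross-section is a single solid region. The nearest boundary edge runs (8.01, 11.44)→(7.72, 10.74); distance from the point to it = 0.36 mm. The point is inside the cross-section, 0.36 mm from the nearest boundary — within the 0.8 mm shell band (2 × 0.4).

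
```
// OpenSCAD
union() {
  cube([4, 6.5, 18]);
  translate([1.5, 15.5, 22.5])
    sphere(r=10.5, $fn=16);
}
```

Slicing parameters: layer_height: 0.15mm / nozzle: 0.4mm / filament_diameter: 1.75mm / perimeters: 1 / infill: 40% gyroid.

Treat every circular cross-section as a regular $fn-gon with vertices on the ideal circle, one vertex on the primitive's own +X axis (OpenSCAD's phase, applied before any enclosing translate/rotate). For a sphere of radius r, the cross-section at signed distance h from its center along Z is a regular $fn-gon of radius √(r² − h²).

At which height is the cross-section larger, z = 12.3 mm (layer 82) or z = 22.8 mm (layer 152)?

layer 152 (z = 22.8 mm)

Layer 82 (z = 12.3): the cube is present — its section is the full 4×6.5 rectangle (area 26.00 mm²); the sphere at (1.5, 15.5): section is a regular 16-gon, circumradius = √(r²−h²) = √(10.5²−10.2²) = 2.492 (area = (16/2)·2.492²·sin(360°/16) = 19.01 mm²); Merging all regions: the 2 present regions are separate (no shared area or edge), so areas and boundary lengths simply add and each stays a separate island — area = 45.01 mm². So its area = 45.01 mm². Layer 152 (z = 22.8): the cube is absent (z outside [0, 18]); the r=10.5 sphere at (1.5, 15.5) slices to a regular 16-gon of circumradius 10.496 (√(r²−h²) with h=0.3 from center) (area = (16/2)·10.496²·sin(360°/16) = 337.25 mm²); Merging all regions: only the r=10.5 sphere at (1.5, 15.5) is present, so the union is just that shape — area = 337.25 mm². So its area = 337.25 mm². Layer 152 is larger (337.25 vs 45.01 mm²).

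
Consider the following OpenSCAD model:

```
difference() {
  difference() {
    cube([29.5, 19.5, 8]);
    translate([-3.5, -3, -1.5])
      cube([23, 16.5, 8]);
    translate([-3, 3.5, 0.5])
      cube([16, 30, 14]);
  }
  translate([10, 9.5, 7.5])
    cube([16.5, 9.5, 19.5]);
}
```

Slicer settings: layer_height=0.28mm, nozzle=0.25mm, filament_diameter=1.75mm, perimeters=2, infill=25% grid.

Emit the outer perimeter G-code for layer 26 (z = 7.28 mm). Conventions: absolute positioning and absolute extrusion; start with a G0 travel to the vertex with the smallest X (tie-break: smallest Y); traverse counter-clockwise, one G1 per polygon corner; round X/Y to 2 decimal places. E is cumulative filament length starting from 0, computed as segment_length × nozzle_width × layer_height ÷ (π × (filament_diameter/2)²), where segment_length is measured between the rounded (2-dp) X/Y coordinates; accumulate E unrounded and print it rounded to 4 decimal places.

G0 X0.00 Y0.00 Z7.28
G1 X29.50 Y0.00 E0.8585
G1 X29.50 Y19.50 E1.4260
G1 X13.00 Y19.50 E1.9062
G1 X13.00 Y3.50 E2.3719
G1 X0.00 Y3.50 E2.7502
G1 X0.00 Y0.00 E2.8521

At z = 7.28 mm: the 29.5×19.5 cube contributes its full rectangle; the cube at (-3.5, -3) is absent (z outside [-1.5, 6.5]); the cube at (-3, 3.5) is present — its section is the full 16×30 rectangle; After the difference (first − rest): starting from the 29.5×19.5 cube, the 16×30 cube at (-3, 3.5) partially overlaps it — only the 208.00 mm² overlap (of its 480.00 mm²) is removed, clipping the outline — 1 connected region; the cube at (10, 9.5) does not reach this height (z outside [7.5, 27]); After the difference (first − rest): none of the subtracted shapes is present at this height, so that combined region is unchanged — 1 connected region. The outline is a single polygon with 6 vertices. Extrusion per mm of travel: 0.25 × 0.28 / (π × 0.875²) = 0.029103. Accumulating E over each segment gives final E = 2.8521.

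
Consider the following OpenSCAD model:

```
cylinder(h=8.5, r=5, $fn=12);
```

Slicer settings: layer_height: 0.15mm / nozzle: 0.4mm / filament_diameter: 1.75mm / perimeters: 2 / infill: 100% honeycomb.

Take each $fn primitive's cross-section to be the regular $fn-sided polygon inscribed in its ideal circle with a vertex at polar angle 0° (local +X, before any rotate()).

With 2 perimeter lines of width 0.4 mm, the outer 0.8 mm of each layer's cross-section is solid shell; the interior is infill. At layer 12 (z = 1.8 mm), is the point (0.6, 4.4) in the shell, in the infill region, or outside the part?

shell

At z = 1.8 mm: the r=5 cylinder contributes a regular 12-gon of circumradius 5. Overall, the cross-section is a single solid region. The nearest boundary edge runs (2.50, 4.33)→(0.00, 5.00); distance from the point to it = 0.42 mm. The point is inside the cross-section, 0.42 mm from the nearest boundary — within the 0.8 mm shell band (2 × 0.4).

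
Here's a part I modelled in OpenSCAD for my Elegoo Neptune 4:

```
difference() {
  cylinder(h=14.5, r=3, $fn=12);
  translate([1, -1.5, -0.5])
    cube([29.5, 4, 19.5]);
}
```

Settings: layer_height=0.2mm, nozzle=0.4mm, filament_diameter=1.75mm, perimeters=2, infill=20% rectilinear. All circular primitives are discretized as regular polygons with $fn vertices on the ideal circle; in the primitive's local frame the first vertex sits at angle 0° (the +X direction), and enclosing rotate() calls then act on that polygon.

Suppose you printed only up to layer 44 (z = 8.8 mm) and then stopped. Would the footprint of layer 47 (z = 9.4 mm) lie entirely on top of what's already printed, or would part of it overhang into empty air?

entirely on top

Compare the two slices. At z = 8.8: the r=3 cylinder contributes a regular 12-gon of circumradius 3 (area = (12/2)·3.000²·sin(360°/12) = 27.00 mm²); the cube at (1, -1.5) is present — its section is the full 29.5×4 rectangle (area 118.00 mm²); Subtracting the remaining from the first: starting from the r=3 cylinder (27.00 mm²), the 29.5×4 cube at (1, -1.5) partially overlaps it — only the 6.50 mm² overlap (of its 118.00 mm²) is removed, clipping the outline — area = 20.50 mm². At z = 9.4: the r=3 cylinder contributes a regular 12-gon of circumradius 3 (area = (12/2)·3.000²·sin(360°/12) = 27.00 mm²); the 29.5×4 cube at (1, -1.5) contributes its full rectangle (area 118.00 mm²); After the difference (first − rest): starting from the r=3 cylinder (27.00 mm²), the 29.5×4 cube at (1, -1.5) partially overlaps it — only the 6.50 mm² overlap (of its 118.00 mm²) is removed, clipping the outline — area = 20.50 mm². Checking containment: the cross-section at z = 9.4 is a subset of the cross-section at z = 8.8.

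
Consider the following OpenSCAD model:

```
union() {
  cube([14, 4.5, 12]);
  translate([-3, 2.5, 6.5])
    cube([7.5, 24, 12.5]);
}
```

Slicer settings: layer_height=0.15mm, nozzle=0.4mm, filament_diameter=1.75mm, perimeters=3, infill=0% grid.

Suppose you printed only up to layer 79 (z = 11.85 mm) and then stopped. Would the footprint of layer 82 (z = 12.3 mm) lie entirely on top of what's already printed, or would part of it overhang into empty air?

Compare the two slices. At z = 11.85: the 14×4.5 cube contributes its full rectangle (area 63.00 mm²); the cube at (-3, 2.5) is present — its section is the full 7.5×24 rectangle (area 180.00 mm²); Merging all regions: the regions partially overlap — summed areas 243.00 mm² minus the doubly-counted overlap 9.00 mm² gives 234.00 mm² — area = 234.00 mm². At z = 12.3: the cube is not intersected at this z (z outside [0, 12]); the cube at (-3, 2.5) is present — its section is the full 7.5×24 rectangle (area 180.00 mm²); Merging all regions: only the 7.5×24 cube at (-3, 2.5) is present, so the union is just that shape — area = 180.00 mm². Checking containment: the cross-section at z = 12.3 is a subset of the cross-section at z = 11.85.

entirely on top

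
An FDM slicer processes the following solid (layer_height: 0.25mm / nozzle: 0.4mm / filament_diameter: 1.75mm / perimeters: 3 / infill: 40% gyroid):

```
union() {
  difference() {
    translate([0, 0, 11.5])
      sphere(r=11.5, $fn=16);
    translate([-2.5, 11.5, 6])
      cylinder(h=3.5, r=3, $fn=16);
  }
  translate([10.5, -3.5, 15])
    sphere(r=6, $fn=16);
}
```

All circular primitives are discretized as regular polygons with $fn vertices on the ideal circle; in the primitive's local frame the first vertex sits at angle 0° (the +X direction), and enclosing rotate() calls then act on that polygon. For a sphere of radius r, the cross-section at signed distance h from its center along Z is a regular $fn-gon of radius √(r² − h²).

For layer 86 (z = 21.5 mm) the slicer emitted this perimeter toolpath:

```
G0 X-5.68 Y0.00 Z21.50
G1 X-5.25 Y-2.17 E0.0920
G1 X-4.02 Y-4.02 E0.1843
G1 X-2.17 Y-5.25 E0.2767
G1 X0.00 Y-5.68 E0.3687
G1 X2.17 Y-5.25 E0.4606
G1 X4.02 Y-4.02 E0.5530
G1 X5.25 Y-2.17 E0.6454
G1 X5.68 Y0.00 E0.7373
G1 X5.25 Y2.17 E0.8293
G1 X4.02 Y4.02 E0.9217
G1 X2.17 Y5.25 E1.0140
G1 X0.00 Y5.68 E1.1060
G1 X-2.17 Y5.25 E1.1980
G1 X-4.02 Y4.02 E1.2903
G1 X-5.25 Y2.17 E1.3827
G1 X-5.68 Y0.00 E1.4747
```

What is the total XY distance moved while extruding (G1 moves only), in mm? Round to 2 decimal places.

Sum the Euclidean lengths of each G1 segment: total = 35.47 mm.

35.47 mm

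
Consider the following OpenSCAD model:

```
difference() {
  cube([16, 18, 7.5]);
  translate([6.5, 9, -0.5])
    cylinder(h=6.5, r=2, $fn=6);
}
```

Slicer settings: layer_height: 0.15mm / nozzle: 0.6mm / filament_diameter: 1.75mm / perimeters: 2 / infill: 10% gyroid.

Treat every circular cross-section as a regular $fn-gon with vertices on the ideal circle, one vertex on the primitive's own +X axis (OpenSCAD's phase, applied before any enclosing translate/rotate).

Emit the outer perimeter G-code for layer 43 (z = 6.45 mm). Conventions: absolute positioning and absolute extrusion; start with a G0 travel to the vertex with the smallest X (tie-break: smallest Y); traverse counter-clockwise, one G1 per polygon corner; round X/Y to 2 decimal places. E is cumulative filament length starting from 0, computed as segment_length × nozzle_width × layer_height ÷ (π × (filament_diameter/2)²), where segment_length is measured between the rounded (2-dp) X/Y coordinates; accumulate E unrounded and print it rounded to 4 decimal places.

At z = 6.45 mm: the cube (footprint 16×18) is included at this height; the cylinder at (6.5, 9) is absent (z outside [-0.5, 6]); Taking the first minus the rest: none of the subtracted shapes is present at this height, so the 16×18 cube is unchanged — 1 connected region. The outline is a single polygon with 4 vertices. Extrusion per mm of travel: 0.6 × 0.15 / (π × 0.875²) = 0.037418. Accumulating E over each segment gives final E = 2.5444.

G0 X0.00 Y0.00 Z6.45
G1 X16.00 Y0.00 E0.5987
G1 X16.00 Y18.00 E1.2722
G1 X0.00 Y18.00 E1.8709
G1 X0.00 Y0.00 E2.5444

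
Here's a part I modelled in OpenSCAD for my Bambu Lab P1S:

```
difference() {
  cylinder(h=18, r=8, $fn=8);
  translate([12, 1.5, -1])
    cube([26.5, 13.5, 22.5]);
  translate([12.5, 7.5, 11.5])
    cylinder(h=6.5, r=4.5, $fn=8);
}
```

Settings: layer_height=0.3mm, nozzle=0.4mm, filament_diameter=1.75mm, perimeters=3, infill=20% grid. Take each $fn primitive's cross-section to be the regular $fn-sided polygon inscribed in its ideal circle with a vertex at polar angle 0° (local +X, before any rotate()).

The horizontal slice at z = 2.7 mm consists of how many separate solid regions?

1

At z = 2.7 mm: the r=8 cylinder gives a regular 8-gon of circumradius 8 (constant along its height); the 26.5×13.5 cube at (12, 1.5) contributes its full rectangle; the cylinder at (12.5, 7.5) does not reach this height (z outside [11.5, 18]); Taking the first minus the rest: starting from the r=8 cylinder, the 26.5×13.5 cube at (12, 1.5) misses the remaining region (no effect) — 1 connected region. The result has 1 disconnected region.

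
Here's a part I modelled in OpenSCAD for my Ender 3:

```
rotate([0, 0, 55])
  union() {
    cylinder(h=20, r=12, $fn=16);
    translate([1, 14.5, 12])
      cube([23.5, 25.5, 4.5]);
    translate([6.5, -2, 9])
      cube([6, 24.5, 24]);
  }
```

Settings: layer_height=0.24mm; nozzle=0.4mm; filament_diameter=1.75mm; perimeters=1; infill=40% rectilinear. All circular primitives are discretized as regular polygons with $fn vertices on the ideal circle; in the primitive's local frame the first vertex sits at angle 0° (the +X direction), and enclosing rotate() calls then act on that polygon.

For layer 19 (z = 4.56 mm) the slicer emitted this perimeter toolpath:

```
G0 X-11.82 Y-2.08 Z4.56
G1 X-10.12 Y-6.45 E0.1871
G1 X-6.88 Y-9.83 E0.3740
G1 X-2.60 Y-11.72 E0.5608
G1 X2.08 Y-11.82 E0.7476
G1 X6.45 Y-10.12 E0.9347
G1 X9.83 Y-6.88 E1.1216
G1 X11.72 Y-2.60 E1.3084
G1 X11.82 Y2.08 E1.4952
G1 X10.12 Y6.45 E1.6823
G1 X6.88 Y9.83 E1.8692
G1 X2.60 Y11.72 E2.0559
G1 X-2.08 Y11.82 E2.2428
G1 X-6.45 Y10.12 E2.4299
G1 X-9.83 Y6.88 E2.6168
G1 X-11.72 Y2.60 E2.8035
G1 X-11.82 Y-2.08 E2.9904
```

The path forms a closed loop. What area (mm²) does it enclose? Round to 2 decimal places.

Apply the shoelace formula to the sequence of (X, Y) vertices; enclosed area = 440.96 mm².

440.96 mm²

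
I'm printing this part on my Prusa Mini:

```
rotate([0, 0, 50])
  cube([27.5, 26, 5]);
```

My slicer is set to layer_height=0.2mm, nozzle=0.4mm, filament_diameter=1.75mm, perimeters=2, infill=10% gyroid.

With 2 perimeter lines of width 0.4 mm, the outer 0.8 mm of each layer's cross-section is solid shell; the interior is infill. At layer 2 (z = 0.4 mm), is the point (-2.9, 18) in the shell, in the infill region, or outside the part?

At z = 0.4 mm: the cube (footprint 27.5×26) is included at this height; (rotated 50° about Z; rotation is an isometry so areas/perimeters/island counts are preserved). Overall, the cross-section is a single solid region. Undo the 50° rotation: the query point maps to (11.925, 13.792) in the un-rotated model frame. The nearest boundary edge runs (0.00, 26.00)→(0.00, 0.00); distance from the point to it = 11.92 mm. The point is inside the cross-section and 11.92 mm from the nearest boundary — more than the 0.8 mm shell width (2 × 0.4), so it's in the infill interior.

infill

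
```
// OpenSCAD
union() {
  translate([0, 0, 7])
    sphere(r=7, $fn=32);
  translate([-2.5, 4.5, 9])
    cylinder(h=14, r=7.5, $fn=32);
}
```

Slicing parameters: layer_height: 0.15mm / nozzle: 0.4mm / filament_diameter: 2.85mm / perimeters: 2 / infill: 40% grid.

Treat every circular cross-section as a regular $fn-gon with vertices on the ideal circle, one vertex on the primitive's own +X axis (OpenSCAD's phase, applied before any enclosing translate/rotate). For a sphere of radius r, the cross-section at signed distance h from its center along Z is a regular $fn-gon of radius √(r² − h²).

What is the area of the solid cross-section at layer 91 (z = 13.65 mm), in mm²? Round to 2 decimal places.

At z = 13.65 mm: the r=7 sphere slices to a regular 32-gon of circumradius 2.186 (√(r²−h²) with h=6.65 from center) (area = (32/2)·2.186²·sin(360°/32) = 14.91 mm²); the r=7.5 cylinder at (-2.5, 4.5) contributes a regular 32-gon of circumradius 7.5 (area = (32/2)·7.500²·sin(360°/32) = 175.58 mm²); Merging all regions: the r=7 sphere lies entirely inside the r=7.5 cylinder at (-2.5, 4.5), so the union is just the r=7.5 cylinder at (-2.5, 4.5) — area = 175.58 mm². Overall, the cross-section is a single solid region. Net area = 175.58 mm².

175.58 mm²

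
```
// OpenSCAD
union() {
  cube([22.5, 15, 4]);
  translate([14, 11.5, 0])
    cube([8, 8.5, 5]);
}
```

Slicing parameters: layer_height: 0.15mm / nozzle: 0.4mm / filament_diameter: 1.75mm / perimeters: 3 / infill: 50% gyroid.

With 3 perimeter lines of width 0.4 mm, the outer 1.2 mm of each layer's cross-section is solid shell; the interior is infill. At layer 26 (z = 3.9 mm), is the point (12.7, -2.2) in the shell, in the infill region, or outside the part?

At z = 3.9 mm: the cube is present — its section is the full 22.5×15 rectangle; the cube at (14, 11.5) is present — its section is the full 8×8.5 rectangle; Combining (union): the regions partially overlap (shared area 28.00 mm²), so overlapping operands fuse into one piece — 1 connected region. Overall, the cross-section is a single solid region. The nearest boundary edge runs (22.50, 0.00)→(0.00, 0.00); distance from the point to it = 2.20 mm. The point is not inside any of the regions above, so it lies outside the cross-section (2.20 mm from the nearest boundary).

outside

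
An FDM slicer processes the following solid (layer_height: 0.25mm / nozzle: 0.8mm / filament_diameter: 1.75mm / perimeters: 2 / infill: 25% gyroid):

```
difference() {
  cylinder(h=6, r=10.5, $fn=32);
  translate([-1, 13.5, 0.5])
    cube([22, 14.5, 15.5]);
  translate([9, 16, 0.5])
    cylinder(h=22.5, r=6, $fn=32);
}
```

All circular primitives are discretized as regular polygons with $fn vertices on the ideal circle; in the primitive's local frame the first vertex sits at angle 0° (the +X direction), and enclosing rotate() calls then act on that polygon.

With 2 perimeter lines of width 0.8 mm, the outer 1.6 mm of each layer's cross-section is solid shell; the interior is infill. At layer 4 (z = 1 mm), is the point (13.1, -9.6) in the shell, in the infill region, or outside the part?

outside

At z = 1 mm: the r=10.5 cylinder contributes a regular 32-gon of circumradius 10.5; the 22×14.5 cube at (-1, 13.5) contributes its full rectangle; the r=6 cylinder at (9, 16) contributes a regular 32-gon of circumradius 6; Taking the first minus the rest: starting from the r=10.5 cylinder, the 22×14.5 cube at (-1, 13.5) misses the remaining region (no effect); the r=6 cylinder at (9, 16) misses the remaining region (no effect) — 1 connected region. Overall, the cross-section is a single solid region. The nearest boundary edge runs (8.73, -5.83)→(7.42, -7.42); distance from the point to it = 5.77 mm. The point is not inside any of the regions above, so it lies outside the cross-section (5.77 mm from the nearest boundary).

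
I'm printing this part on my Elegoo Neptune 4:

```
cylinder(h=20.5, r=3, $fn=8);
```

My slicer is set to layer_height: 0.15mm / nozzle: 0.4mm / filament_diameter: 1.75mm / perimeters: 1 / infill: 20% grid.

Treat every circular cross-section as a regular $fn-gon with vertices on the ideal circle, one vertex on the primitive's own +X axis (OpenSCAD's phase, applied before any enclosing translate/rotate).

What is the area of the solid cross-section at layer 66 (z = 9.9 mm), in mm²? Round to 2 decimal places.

At z = 9.9 mm: the r=3 cylinder contributes a regular 8-gon of circumradius 3 (area = (8/2)·3.000²·sin(360°/8) = 25.46 mm²). Overall, the cross-section is a single solid region. Net area = 25.46 mm².

25.46 mm²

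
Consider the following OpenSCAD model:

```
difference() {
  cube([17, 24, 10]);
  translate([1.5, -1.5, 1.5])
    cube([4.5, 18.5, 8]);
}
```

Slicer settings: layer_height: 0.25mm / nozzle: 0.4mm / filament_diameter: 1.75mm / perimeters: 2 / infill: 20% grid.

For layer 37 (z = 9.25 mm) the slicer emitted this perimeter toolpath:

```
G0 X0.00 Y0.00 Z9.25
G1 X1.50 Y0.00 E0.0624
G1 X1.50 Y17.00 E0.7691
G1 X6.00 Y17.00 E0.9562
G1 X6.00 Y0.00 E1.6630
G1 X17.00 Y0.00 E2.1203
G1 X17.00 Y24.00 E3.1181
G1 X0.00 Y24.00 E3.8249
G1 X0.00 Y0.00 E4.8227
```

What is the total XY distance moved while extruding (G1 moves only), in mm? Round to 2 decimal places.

Sum the Euclidean lengths of each G1 segment: total = 116.00 mm.

116.00 mm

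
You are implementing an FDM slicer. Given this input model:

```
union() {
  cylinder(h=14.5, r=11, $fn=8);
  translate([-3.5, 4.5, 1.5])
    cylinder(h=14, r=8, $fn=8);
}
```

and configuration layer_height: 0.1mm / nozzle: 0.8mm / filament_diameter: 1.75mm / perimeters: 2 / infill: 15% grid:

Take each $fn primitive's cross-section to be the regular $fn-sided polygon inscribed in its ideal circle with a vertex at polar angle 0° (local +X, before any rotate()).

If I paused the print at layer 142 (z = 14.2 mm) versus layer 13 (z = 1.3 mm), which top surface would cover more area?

layer 142 (z = 14.2 mm)

Layer 142 (z = 14.2): the r=11 cylinder contributes a regular 8-gon of circumradius 11 (area = (8/2)·11.000²·sin(360°/8) = 342.24 mm²); the r=8 cylinder at (-3.5, 4.5) gives a regular 8-gon of circumradius 8 (constant along its height) (area = (8/2)·8.000²·sin(360°/8) = 181.02 mm²); Combining (union): the regions partially overlap — summed areas 523.26 mm² minus the doubly-counted overlap 147.07 mm² gives 376.19 mm² — area = 376.19 mm². So its area = 376.19 mm². Layer 13 (z = 1.3): the cylinder: section is a regular 8-gon, circumradius r=11 (area = (8/2)·11.000²·sin(360°/8) = 342.24 mm²); the cylinder at (-3.5, 4.5) is not intersected at this z (z outside [1.5, 15.5]); Combining (union): only the r=11 cylinder is present, so the union is just that shape — area = 342.24 mm². So its area = 342.24 mm². Layer 142 is larger (376.19 vs 342.24 mm²).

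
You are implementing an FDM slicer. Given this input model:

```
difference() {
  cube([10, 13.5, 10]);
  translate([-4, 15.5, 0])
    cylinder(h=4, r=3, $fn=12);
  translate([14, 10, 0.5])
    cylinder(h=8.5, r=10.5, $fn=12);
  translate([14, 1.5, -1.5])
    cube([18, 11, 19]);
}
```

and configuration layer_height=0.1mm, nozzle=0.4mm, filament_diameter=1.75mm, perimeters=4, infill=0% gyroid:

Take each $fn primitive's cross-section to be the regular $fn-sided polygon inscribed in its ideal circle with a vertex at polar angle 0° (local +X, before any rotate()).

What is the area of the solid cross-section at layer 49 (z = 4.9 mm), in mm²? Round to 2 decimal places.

71.06 mm²

At z = 4.9 mm: the 10×13.5 cube contributes its full rectangle (area 135.00 mm²); the cylinder at (-4, 15.5) does not reach this height (z outside [0, 4]); the cylinder at (14, 10): section is a regular 12-gon, circumradius r=10.5 (area = (12/2)·10.500²·sin(360°/12) = 330.75 mm²); the cube at (14, 1.5) is present — its section is the full 18×11 rectangle (area 198.00 mm²); After the difference (first − rest): starting from the 10×13.5 cube (135.00 mm²), the r=10.5 cylinder at (14, 10) partially overlaps it — only the 63.94 mm² overlap (of its 330.75 mm²) is removed, clipping the outline; the 18×11 cube at (14, 1.5) misses the remaining region (no effect) — area = 71.06 mm². Overall, the cross-section is a single solid region. Net area = 71.06 mm².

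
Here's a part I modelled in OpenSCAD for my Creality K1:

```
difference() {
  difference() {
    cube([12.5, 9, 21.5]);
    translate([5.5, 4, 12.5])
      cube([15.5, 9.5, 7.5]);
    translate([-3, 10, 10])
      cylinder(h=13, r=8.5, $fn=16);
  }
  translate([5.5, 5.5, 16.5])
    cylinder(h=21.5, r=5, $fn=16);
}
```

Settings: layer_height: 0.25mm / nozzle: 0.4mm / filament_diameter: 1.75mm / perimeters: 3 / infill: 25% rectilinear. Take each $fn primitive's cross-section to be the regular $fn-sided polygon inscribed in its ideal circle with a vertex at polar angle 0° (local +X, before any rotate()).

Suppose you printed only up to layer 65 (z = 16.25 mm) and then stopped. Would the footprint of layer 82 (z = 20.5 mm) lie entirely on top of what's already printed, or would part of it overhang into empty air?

part overhangs

Compare the two slices. At z = 16.25: the cube is present — its section is the full 12.5×9 rectangle (area 112.50 mm²); the cube at (5.5, 4) is present — its section is the full 15.5×9.5 rectangle (area 147.25 mm²); the cylinder at (-3, 10): section is a regular 16-gon, circumradius r=8.5 (area = (16/2)·8.500²·sin(360°/16) = 221.19 mm²); Taking the first minus the rest: starting from the 12.5×9 cube (112.50 mm²), the 15.5×9.5 cube at (5.5, 4) partially overlaps it — only the 35.00 mm² overlap (of its 147.25 mm²) is removed, clipping the outline; the r=8.5 cylinder at (-3, 10) partially overlaps it — only the 25.29 mm² overlap (of its 221.19 mm²) is removed, clipping the outline — area = 52.21 mm²; the cylinder at (5.5, 5.5) does not reach this height (z outside [16.5, 38]); Subtracting the remaining from the first: none of the subtracted shapes is present at this height, so the result so far is unchanged — area = 52.21 mm². At z = 20.5: the 12.5×9 cube contributes its full rectangle (area 112.50 mm²); the cube at (5.5, 4) is absent (z outside [12.5, 20]); the r=8.5 cylinder at (-3, 10) gives a regular 16-gon of circumradius 8.5 (constant along its height) (area = (16/2)·8.500²·sin(360°/16) = 221.19 mm²); Taking the first minus the rest: starting from the 12.5×9 cube (112.50 mm²), the r=8.5 cylinder at (-3, 10) partially overlaps it — only the 25.29 mm² overlap (of its 221.19 mm²) is removed, clipping the outline — area = 87.21 mm²; the cylinder at (5.5, 5.5): section is a regular 16-gon, circumradius r=5 (area = (16/2)·5.000²·sin(360°/16) = 76.54 mm²); Subtracting the remaining from the first: starting from the result so far (87.21 mm²), the r=5 cylinder at (5.5, 5.5) partially overlaps it — only the 50.62 mm² overlap (of its 76.54 mm²) is removed, clipping the outline — area = 36.59 mm². Checking containment: at z = 20.5 the cross-section extends beyond the z = 16.25 cross-section by about 12.03 mm².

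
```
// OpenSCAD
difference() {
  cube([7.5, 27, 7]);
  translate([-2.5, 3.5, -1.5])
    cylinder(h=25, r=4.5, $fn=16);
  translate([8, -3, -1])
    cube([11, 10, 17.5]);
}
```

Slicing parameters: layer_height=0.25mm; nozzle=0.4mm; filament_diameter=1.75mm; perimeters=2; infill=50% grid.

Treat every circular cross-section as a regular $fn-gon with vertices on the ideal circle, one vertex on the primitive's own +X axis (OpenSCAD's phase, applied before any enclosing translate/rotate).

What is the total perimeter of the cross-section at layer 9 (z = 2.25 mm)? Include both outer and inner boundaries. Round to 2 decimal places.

At z = 2.25 mm: the cube (footprint 7.5×27) is included at this height (perimeter 69.00 mm); the r=4.5 cylinder at (-2.5, 3.5) contributes a regular 16-gon of circumradius 4.5 (perimeter = 2·16·4.500·sin(180°/16) = 28.09 mm); the cube at (8, -3) (footprint 11×10) is included at this height (perimeter 42.00 mm); Taking the first minus the rest: starting from the 7.5×27 cube, the r=4.5 cylinder at (-2.5, 3.5) partially overlaps it — only the 10.01 mm² overlap (of its 61.99 mm²) is removed, clipping the outline; the 11×10 cube at (8, -3) misses the remaining region (no effect) — boundary = 70.07 mm. Overall, the cross-section is a single solid region. Total boundary length (outer) = 70.07 mm.

70.07 mm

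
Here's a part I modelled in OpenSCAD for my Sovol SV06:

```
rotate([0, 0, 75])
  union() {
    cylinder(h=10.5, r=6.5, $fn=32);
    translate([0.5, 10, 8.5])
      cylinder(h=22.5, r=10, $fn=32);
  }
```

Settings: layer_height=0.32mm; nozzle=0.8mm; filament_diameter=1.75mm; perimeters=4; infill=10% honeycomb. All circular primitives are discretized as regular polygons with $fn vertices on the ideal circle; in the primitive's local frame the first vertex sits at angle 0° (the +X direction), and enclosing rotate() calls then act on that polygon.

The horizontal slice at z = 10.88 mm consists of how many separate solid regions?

At z = 10.88 mm: the cylinder is not intersected at this z (z outside [0, 10.5]); the r=10 cylinder at (0.5, 10) gives a regular 32-gon of circumradius 10 (constant along its height); Combining (union): only the r=10 cylinder at (0.5, 10) is present, so the union is just that shape — 1 connected region; (whole slice rotated 75° about Z — lengths, areas and connectivity unchanged). The result has 1 disconnected region.

1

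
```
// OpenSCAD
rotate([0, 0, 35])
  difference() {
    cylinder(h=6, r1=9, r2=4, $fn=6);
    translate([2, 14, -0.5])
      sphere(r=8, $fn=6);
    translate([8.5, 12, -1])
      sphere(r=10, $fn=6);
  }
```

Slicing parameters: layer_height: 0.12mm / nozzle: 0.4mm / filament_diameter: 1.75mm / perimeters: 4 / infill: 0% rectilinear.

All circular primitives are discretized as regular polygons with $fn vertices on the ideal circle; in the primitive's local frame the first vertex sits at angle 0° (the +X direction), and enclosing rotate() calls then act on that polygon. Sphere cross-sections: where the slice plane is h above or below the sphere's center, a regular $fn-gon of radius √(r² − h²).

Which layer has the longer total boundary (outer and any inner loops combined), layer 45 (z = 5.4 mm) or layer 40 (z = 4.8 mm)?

Layer 45 (z = 5.4): the cone: at t=0.900 of its height the radius interpolates to r₁+(r₂−r₁)t = 4.500, giving a regular 6-gon of that circumradius (perimeter = 2·6·4.500·sin(180°/6) = 27.00 mm); the r=8 sphere at (2, 14) slices to a regular 6-gon of circumradius 5.403 (√(r²−h²) with h=5.9 from center) (perimeter = 2·6·5.403·sin(180°/6) = 32.42 mm); the r=10 sphere at (8.5, 12) contributes a regular 6-gon of circumradius √(10²−6.4²) = 7.684 (perimeter = 2·6·7.684·sin(180°/6) = 46.10 mm); Subtracting the remaining from the first: starting from the cone, the r=8 sphere at (2, 14) misses the remaining region (no effect); the r=10 sphere at (8.5, 12) misses the remaining region (no effect) — boundary = 27.00 mm; (rotated 35° about Z; rotation is an isometry so areas/perimeters/island counts are preserved). So its perimeter = 27.00 mm. Layer 40 (z = 4.8): the cone: at t=0.800 of its height the radius interpolates to r₁+(r₂−r₁)t = 5.000, giving a regular 6-gon of that circumradius (perimeter = 2·6·5.000·sin(180°/6) = 30.00 mm); the r=8 sphere at (2, 14) contributes a regular 6-gon of circumradius √(8²−5.3²) = 5.992 (perimeter = 2·6·5.992·sin(180°/6) = 35.95 mm); the r=10 sphere at (8.5, 12) contributes a regular 6-gon of circumradius √(10²−5.8²) = 8.146 (perimeter = 2·6·8.146·sin(180°/6) = 48.88 mm); Subtracting the remaining from the first: starting from the cone, the r=8 sphere at (2, 14) misses the remaining region (no effect); the r=10 sphere at (8.5, 12) misses the remaining region (no effect) — boundary = 30.00 mm; (whole slice rotated 35° about Z — lengths, areas and connectivity unchanged). So its perimeter = 30.00 mm. Layer 40 is larger (30.00 vs 27.00 mm).

layer 40 (z = 4.8 mm)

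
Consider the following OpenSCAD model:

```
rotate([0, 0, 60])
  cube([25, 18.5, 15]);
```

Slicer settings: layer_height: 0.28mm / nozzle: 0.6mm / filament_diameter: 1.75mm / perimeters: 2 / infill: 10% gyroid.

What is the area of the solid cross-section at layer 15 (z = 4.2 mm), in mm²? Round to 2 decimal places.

462.50 mm²

At z = 4.2 mm: the cube (footprint 25×18.5) is included at this height (area 462.50 mm²); (rotated 60° about Z; rotation is an isometry so areas/perimeters/island counts are preserved). Overall, the cross-section is a single solid region. Net area = 462.50 mm².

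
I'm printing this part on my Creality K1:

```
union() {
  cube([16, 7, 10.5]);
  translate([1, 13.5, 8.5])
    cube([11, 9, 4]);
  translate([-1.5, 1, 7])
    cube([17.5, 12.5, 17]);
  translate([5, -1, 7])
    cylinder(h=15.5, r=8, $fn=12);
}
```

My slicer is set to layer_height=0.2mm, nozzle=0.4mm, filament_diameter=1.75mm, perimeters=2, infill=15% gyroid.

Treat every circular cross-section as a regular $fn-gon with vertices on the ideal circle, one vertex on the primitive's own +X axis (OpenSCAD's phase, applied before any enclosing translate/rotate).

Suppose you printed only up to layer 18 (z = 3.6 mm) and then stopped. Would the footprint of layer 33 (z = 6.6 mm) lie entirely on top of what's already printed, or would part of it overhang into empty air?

Compare the two slices. At z = 3.6: the 16×7 cube contributes its full rectangle (area 112.00 mm²); the cube at (1, 13.5) is not intersected at this z (z outside [8.5, 12.5]); the cube at (-1.5, 1) does not reach this height (z outside [7, 24]); the cylinder at (5, -1) is absent (z outside [7, 22.5]); Merging all regions: only the 16×7 cube is present, so the union is just that shape — area = 112.00 mm². At z = 6.6: the cube (footprint 16×7) is included at this height (area 112.00 mm²); the cube at (1, 13.5) is not intersected at this z (z outside [8.5, 12.5]); the cube at (-1.5, 1) does not reach this height (z outside [7, 24]); the cylinder at (5, -1) is absent (z outside [7, 22.5]); Combining (union): only the 16×7 cube is present, so the union is just that shape — area = 112.00 mm². Checking containment: the cross-section at z = 6.6 is a subset of the cross-section at z = 3.6.

entirely on top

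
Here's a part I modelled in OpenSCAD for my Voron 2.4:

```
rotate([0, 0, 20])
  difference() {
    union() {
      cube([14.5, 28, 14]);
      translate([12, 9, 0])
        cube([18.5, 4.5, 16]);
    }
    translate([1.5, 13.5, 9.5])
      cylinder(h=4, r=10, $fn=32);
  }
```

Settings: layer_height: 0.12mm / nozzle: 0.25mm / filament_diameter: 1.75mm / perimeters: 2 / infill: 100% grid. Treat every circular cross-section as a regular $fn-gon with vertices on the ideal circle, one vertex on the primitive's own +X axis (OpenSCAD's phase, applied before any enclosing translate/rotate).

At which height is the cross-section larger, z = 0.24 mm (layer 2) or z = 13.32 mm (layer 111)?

layer 2 (z = 0.24 mm)

Layer 2 (z = 0.24): the cube (footprint 14.5×28) is included at this height (area 406.00 mm²); the cube at (12, 9) is present — its section is the full 18.5×4.5 rectangle (area 83.25 mm²); Merging all regions: the regions partially overlap — summed areas 489.25 mm² minus the doubly-counted overlap 11.25 mm² gives 478.00 mm² — area = 478.00 mm²; the cylinder at (1.5, 13.5) does not reach this height (z outside [9.5, 13.5]); Taking the first minus the rest: none of the subtracted shapes is present at this height, so the result so far is unchanged — area = 478.00 mm²; (rotated 20° about Z; rotation is an isometry so areas/perimeters/island counts are preserved). So its area = 478.00 mm². Layer 111 (z = 13.32): the cube (footprint 14.5×28) is included at this height (area 406.00 mm²); the cube at (12, 9) (footprint 18.5×4.5) is included at this height (area 83.25 mm²); Merging all regions: the regions partially overlap — summed areas 489.25 mm² minus the doubly-counted overlap 11.25 mm² gives 478.00 mm² — area = 478.00 mm²; the r=10 cylinder at (1.5, 13.5) contributes a regular 32-gon of circumradius 10 (area = (32/2)·10.000²·sin(360°/32) = 312.14 mm²); Subtracting the remaining from the first: starting from that combined region (478.00 mm²), the r=10 cylinder at (1.5, 13.5) partially overlaps it — only the 185.85 mm² overlap (of its 312.14 mm²) is removed, clipping the outline — area = 292.15 mm²; (rotated 20° about Z; rotation is an isometry so areas/perimeters/island counts are preserved). So its area = 292.15 mm². Layer 2 is larger (478.00 vs 292.15 mm²).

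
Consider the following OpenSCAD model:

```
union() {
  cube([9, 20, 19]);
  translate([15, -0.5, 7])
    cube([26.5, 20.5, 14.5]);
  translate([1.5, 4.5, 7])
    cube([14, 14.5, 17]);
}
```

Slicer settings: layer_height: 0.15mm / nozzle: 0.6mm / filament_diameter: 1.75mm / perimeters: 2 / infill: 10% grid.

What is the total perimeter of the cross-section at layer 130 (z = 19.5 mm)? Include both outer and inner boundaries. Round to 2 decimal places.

At z = 19.5 mm: the cube does not reach this height (z outside [0, 19]); the 26.5×20.5 cube at (15, -0.5) contributes its full rectangle (perimeter 94.00 mm); the cube at (1.5, 4.5) (footprint 14×14.5) is included at this height (perimeter 57.00 mm); Combining (union): the regions partially overlap (shared area 7.25 mm²), so the edge portions inside another operand are dropped and the merged outline is re-measured after clipping — boundary = 121.00 mm. Overall, the cross-section is a single solid region. Total boundary length (outer) = 121.00 mm.

121.00 mm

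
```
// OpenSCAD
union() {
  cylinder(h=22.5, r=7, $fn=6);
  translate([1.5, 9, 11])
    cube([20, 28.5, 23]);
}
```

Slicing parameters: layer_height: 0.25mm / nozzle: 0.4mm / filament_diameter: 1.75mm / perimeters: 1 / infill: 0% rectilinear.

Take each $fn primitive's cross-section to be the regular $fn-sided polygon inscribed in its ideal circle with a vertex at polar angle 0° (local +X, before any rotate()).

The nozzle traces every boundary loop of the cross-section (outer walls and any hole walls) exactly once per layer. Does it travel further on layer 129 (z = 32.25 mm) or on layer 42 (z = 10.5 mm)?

layer 129 (z = 32.25 mm)

Layer 129 (z = 32.25): the cylinder is not intersected at this z (z outside [0, 22.5]); the cube at (1.5, 9) is present — its section is the full 20×28.5 rectangle (perimeter 97.00 mm); Merging all regions: only the 20×28.5 cube at (1.5, 9) is present, so the union is just that shape — boundary = 97.00 mm. So its perimeter = 97.00 mm. Layer 42 (z = 10.5): the r=7 cylinder contributes a regular 6-gon of circumradius 7 (perimeter = 2·6·7.000·sin(180°/6) = 42.00 mm); the cube at (1.5, 9) is absent (z outside [11, 34]); Combining (union): only the r=7 cylinder is present, so the union is just that shape — boundary = 42.00 mm. So its perimeter = 42.00 mm. Layer 129 is larger (97.00 vs 42.00 mm).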